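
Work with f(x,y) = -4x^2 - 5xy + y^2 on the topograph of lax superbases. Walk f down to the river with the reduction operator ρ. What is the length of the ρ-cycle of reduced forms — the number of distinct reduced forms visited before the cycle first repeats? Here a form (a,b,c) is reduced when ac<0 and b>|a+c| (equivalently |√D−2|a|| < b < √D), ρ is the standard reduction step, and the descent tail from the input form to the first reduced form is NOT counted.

D = 41, ⌊√D⌋ = 6
descent: ρ → (1,5,-4)  [lands on river]
river: ρ → (-4,3,2)
river: ρ → (2,5,-2)
river: ρ → (-2,3,4)
river: ρ → (4,5,-1)
river: ρ → (-1,5,4)
river: ρ → (4,3,-2)
river: ρ → (-2,5,2)
river: ρ → (2,3,-4)
river: ρ → (-4,5,1)
ρ-cycle length = 10 (tail of 1 descent step not counted)

10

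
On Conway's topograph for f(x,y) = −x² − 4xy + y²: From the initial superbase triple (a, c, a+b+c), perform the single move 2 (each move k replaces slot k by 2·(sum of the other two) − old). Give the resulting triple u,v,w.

start (-1,1,-4) = (f(1,0),f(0,1),f(1,1))
replace slot 2: 2·((-1)+(-4)) − 1 = -11 → (-1,-11,-4)

-1,-11,-4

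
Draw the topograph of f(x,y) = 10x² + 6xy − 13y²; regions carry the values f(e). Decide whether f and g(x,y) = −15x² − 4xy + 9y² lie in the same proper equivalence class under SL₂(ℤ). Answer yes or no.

D₁ = 556, D₂ = 556
river cycle of f (length 18): (-13, 20, 3), (3, 22, -6), (-6, 14, 15), (15, 16, -5), (-5, 14, 18), (18, 22, -1), (-1, 22, 18), (18, 14, -5), (-5, 16, 15), (15, 14, -6), … (8 more)
river cycle of g (length 18): (9, 22, -2), (-2, 22, 9), (9, 14, -10), (-10, 6, 13), (13, 20, -3), (-3, 22, 6), (6, 14, -15), (-15, 16, 5), (5, 14, -18), (-18, 22, 1), … (8 more)
cycles differ ⇒ inequivalent

no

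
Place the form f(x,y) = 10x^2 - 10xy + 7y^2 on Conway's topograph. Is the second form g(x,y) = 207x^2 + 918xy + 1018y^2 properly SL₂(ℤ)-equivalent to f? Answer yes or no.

D₁ = -180, D₂ = -180
f: translate: b→10 (≡-10 mod 20), so (10,-10,7)→(10,10,7)
f: flip: (10,10,7)→(7,-10,10)
f: translate: b→4 (≡-10 mod 14), so (7,-10,10)→(7,4,7)
f: reduced (well bottom): (7,4,7) with a≤c, −a<b≤a
g: translate: b→90 (≡918 mod 414), so (207,918,1018)→(207,90,10)
g: flip: (207,90,10)→(10,-90,207)
g: translate: b→10 (≡-90 mod 20), so (10,-90,207)→(10,10,7)
g: flip: (10,10,7)→(7,-10,10)
g: translate: b→4 (≡-10 mod 14), so (7,-10,10)→(7,4,7)
g: reduced (well bottom): (7,4,7) with a≤c, −a<b≤a
reduced forms (7, 4, 7) vs (7, 4, 7) ⇒ equivalent

yes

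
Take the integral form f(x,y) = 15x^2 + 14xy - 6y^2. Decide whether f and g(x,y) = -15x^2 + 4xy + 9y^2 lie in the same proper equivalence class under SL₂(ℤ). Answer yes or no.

D₁ = 556, D₂ = 556
river cycle of f (length 18): (-6, 22, 3), (3, 20, -13), (-13, 6, 10), (10, 14, -9), (-9, 22, 2), (2, 22, -9), (-9, 14, 10), (10, 6, -13), (-13, 20, 3), (3, 22, -6), … (8 more)
river cycle of g (length 18): (9, 14, -10), (-10, 6, 13), (13, 20, -3), (-3, 22, 6), (6, 14, -15), (-15, 16, 5), (5, 14, -18), (-18, 22, 1), (1, 22, -18), (-18, 14, 5), … (8 more)
cycles differ ⇒ inequivalent

no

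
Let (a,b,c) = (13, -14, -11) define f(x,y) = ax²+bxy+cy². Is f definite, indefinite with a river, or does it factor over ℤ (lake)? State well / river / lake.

D = b²−4ac = (-14)² − 4·13·(-11) = 768
D > 0 non-square ⇒ indefinite ⇒ periodic river

river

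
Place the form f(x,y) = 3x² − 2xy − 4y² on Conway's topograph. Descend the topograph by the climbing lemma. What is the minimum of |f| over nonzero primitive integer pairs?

descent: ρ → (-4,2,3)  [lands on river]
river: ρ → (3,4,-3)
river: ρ → (-3,2,4)
river: ρ → (4,6,-1)
river: ρ → (-1,6,4)
river: ρ → (4,2,-3)
river: ρ → (-3,4,3)
river: ρ → (3,2,-4)
river: ρ → (-4,6,1)
river: ρ → (1,6,-4)
closes: descent 1, river 10
min |a| on river = 1

1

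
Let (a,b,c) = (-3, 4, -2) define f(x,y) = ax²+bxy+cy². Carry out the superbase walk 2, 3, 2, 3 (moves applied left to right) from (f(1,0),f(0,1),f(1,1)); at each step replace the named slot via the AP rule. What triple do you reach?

start (-3,-2,-1) = (f(1,0),f(0,1),f(1,1))
replace slot 2: 2·((-3)+(-1)) − (-2) = -6 → (-3,-6,-1)
replace slot 3: 2·((-3)+(-6)) − (-1) = -17 → (-3,-6,-17)
replace slot 2: 2·((-3)+(-17)) − (-6) = -34 → (-3,-34,-17)
replace slot 3: 2·((-3)+(-34)) − (-17) = -57 → (-3,-34,-57)

-3,-34,-57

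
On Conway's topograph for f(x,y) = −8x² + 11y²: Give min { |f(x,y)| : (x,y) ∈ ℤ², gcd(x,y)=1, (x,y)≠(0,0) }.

descent: ρ → (11,0,-8)
descent: ρ → (-8,16,3)  [lands on river]
river: ρ → (3,14,-13)
river: ρ → (-13,12,4)
river: ρ → (4,12,-13)
river: ρ → (-13,14,3)
river: ρ → (3,16,-8)
closes: descent 2, river 6
min |a| on river = 3

3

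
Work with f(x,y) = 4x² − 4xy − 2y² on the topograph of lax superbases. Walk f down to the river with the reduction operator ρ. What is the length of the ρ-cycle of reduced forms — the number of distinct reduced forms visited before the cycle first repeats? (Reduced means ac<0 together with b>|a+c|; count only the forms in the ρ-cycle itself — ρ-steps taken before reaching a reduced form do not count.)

D = 48, ⌊√D⌋ = 6
descent: ρ → (-2,4,4)  [lands on river]
river: ρ → (4,4,-2)
ρ-cycle length = 2 (tail of 1 descent step not counted)

2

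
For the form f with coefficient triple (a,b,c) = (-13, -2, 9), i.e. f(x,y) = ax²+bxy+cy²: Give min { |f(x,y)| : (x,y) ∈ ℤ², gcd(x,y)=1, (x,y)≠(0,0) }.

descent: ρ → (9,20,-2)  [lands on river]
river: ρ → (-2,20,9)
river: ρ → (9,16,-6)
river: ρ → (-6,20,3)
river: ρ → (3,16,-18)
river: ρ → (-18,20,1)
river: ρ → (1,20,-18)
river: ρ → (-18,16,3)
river: ρ → (3,20,-6)
river: ρ → (-6,16,9)
closes: descent 1, river 10
min |a| on river = 1

1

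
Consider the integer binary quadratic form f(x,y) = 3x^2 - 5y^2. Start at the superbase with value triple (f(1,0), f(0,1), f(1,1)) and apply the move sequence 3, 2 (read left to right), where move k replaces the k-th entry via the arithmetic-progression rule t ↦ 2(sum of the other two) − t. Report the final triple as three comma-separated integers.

start (3,-5,-2) = (f(1,0),f(0,1),f(1,1))
replace slot 3: 2·(3+(-5)) − (-2) = -2 → (3,-5,-2)
replace slot 2: 2·(3+(-2)) − (-5) = 7 → (3,7,-2)

3,7,-2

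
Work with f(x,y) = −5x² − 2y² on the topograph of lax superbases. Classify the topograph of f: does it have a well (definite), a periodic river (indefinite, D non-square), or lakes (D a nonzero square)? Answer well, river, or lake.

D = b²−4ac = 0² − 4·(-5)·(-2) = -40
D < 0 ⇒ definite ⇒ every region one sign ⇒ single well

well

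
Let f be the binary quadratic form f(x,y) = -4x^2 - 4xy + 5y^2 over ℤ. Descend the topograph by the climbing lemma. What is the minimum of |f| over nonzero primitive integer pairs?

descent: ρ → (5,4,-4)  [lands on river]
river: ρ → (-4,4,5)
river: ρ → (5,6,-3)
river: ρ → (-3,6,5)
closes: descent 1, river 4
min |a| on river = 3

3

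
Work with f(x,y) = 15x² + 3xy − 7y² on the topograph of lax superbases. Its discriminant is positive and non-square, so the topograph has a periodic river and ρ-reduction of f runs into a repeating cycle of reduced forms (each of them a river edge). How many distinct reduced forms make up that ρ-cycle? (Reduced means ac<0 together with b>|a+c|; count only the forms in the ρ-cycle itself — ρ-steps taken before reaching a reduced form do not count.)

D = 429, ⌊√D⌋ = 20
descent: ρ → (-7,11,11)  [lands on river]
river: ρ → (11,11,-7)
river: ρ → (-7,17,5)
river: ρ → (5,13,-13)
river: ρ → (-13,13,5)
river: ρ → (5,17,-7)
ρ-cycle length = 6 (tail of 1 descent step not counted)

6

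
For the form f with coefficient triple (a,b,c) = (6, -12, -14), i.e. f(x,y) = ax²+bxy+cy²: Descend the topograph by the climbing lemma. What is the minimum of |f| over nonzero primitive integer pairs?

descent: ρ → (-14,12,6)  [lands on river]
river: ρ → (6,12,-14)
river: ρ → (-14,16,4)
river: ρ → (4,16,-14)
closes: descent 1, river 4
min |a| on river = 4

4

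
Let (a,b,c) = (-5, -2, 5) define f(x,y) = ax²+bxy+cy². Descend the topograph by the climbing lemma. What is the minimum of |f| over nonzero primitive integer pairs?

descent: ρ → (5,2,-5)  [lands on river]
river: ρ → (-5,8,2)
river: ρ → (2,8,-5)
river: ρ → (-5,2,5)
river: ρ → (5,8,-2)
river: ρ → (-2,8,5)
closes: descent 1, river 6
min |a| on river = 2

2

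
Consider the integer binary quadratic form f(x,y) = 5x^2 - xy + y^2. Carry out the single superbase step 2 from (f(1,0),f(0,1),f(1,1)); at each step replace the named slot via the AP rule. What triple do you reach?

start (5,1,5) = (f(1,0),f(0,1),f(1,1))
replace slot 2: 2·(5+5) − 1 = 19 → (5,19,5)

5,19,5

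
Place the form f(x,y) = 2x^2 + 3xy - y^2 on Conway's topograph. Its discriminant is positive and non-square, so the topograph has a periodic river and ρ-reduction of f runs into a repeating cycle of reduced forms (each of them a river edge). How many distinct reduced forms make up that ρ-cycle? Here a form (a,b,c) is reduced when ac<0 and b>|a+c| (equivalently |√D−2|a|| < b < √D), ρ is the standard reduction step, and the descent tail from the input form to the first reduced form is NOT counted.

D = 17, ⌊√D⌋ = 4
river: ρ → (-1,3,2)
river: ρ → (2,1,-2)
river: ρ → (-2,3,1)
river: ρ → (1,3,-2)
river: ρ → (-2,1,2)
river: ρ → (2,3,-1)
ρ-cycle length = 6 (tail of 0 descent steps not counted)

6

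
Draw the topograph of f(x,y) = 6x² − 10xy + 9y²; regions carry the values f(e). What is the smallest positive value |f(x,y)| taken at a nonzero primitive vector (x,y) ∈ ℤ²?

translate: b→2 (≡-10 mod 12), so (6,-10,9)→(6,2,5)
flip: (6,2,5)→(5,-2,6)
reduced (well bottom): (5,-2,6) with a≤c, −a<b≤a
well minimum = a = 5

5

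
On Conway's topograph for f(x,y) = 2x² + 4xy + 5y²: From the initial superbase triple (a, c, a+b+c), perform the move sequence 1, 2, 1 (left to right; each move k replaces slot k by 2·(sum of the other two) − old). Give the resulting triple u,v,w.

start (2,5,11) = (f(1,0),f(0,1),f(1,1))
replace slot 1: 2·(5+11) − 2 = 30 → (30,5,11)
replace slot 2: 2·(30+11) − 5 = 77 → (30,77,11)
replace slot 1: 2·(77+11) − 30 = 146 → (146,77,11)

146,77,11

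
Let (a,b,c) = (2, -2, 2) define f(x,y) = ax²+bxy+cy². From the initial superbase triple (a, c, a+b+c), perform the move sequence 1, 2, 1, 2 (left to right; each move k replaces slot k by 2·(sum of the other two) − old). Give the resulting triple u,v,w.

start (2,2,2) = (f(1,0),f(0,1),f(1,1))
replace slot 1: 2·(2+2) − 2 = 6 → (6,2,2)
replace slot 2: 2·(6+2) − 2 = 14 → (6,14,2)
replace slot 1: 2·(14+2) − 6 = 26 → (26,14,2)
replace slot 2: 2·(26+2) − 14 = 42 → (26,42,2)

26,42,2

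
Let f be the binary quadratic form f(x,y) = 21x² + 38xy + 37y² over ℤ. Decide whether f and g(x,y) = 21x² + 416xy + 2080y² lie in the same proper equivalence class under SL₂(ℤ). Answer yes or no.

D₁ = -1664, D₂ = -1664
f: translate: b→-4 (≡38 mod 42), so (21,38,37)→(21,-4,20)
f: flip: (21,-4,20)→(20,4,21)
f: reduced (well bottom): (20,4,21) with a≤c, −a<b≤a
g: translate: b→-4 (≡416 mod 42), so (21,416,2080)→(21,-4,20)
g: flip: (21,-4,20)→(20,4,21)
g: reduced (well bottom): (20,4,21) with a≤c, −a<b≤a
reduced forms (20, 4, 21) vs (20, 4, 21) ⇒ equivalent

yes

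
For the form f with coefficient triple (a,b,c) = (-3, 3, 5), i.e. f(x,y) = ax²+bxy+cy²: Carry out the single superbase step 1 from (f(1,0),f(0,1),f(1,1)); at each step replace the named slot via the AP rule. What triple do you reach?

start (-3,5,5) = (f(1,0),f(0,1),f(1,1))
replace slot 1: 2·(5+5) − (-3) = 23 → (23,5,5)

23,5,5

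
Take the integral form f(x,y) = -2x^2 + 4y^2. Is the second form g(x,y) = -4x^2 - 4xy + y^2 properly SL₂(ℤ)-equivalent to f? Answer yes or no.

D₁ = 32, D₂ = 32
river cycle of f (length 2): (-2, 4, 2), (2, 4, -2)
river cycle of g (length 2): (1, 4, -4), (-4, 4, 1)
cycles differ ⇒ inequivalent

no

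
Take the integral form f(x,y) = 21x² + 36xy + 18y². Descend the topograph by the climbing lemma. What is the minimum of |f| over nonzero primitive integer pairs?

translate: b→-6 (≡36 mod 42), so (21,36,18)→(21,-6,3)
flip: (21,-6,3)→(3,6,21)
translate: b→0 (≡6 mod 6), so (3,6,21)→(3,0,18)
reduced (well bottom): (3,0,18) with a≤c, −a<b≤a
well minimum = a = 3

3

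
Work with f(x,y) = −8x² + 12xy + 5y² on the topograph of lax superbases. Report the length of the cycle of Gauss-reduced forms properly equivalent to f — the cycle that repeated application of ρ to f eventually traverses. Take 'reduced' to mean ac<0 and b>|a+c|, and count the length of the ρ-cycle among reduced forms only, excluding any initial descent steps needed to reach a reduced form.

D = 304, ⌊√D⌋ = 17
river: ρ → (5,8,-12)
river: ρ → (-12,16,1)
river: ρ → (1,16,-12)
river: ρ → (-12,8,5)
river: ρ → (5,12,-8)
river: ρ → (-8,4,9)
river: ρ → (9,14,-3)
river: ρ → (-3,16,4)
river: ρ → (4,16,-3)
river: ρ → (-3,14,9)
river: ρ → (9,4,-8)
river: ρ → (-8,12,5)
ρ-cycle length = 12 (tail of 0 descent steps not counted)

12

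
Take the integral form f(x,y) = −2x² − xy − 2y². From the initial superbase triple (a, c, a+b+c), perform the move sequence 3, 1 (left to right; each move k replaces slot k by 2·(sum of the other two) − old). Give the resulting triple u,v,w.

start (-2,-2,-5) = (f(1,0),f(0,1),f(1,1))
replace slot 3: 2·((-2)+(-2)) − (-5) = -3 → (-2,-2,-3)
replace slot 1: 2·((-2)+(-3)) − (-2) = -8 → (-8,-2,-3)

-8,-2,-3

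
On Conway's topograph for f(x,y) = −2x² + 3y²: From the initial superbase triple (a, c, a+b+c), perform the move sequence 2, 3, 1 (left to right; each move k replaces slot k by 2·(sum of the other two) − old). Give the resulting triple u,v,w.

start (-2,3,1) = (f(1,0),f(0,1),f(1,1))
replace slot 2: 2·((-2)+1) − 3 = -5 → (-2,-5,1)
replace slot 3: 2·((-2)+(-5)) − 1 = -15 → (-2,-5,-15)
replace slot 1: 2·((-5)+(-15)) − (-2) = -38 → (-38,-5,-15)

-38,-5,-15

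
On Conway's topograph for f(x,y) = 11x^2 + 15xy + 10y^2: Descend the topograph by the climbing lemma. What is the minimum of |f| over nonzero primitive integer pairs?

translate: b→-7 (≡15 mod 22), so (11,15,10)→(11,-7,6)
flip: (11,-7,6)→(6,7,11)
translate: b→-5 (≡7 mod 12), so (6,7,11)→(6,-5,10)
reduced (well bottom): (6,-5,10) with a≤c, −a<b≤a
well minimum = a = 6

6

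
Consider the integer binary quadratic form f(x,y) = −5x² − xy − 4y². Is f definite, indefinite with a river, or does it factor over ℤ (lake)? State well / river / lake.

D = b²−4ac = (-1)² − 4·(-5)·(-4) = -79
D < 0 ⇒ definite ⇒ every region one sign ⇒ single well

well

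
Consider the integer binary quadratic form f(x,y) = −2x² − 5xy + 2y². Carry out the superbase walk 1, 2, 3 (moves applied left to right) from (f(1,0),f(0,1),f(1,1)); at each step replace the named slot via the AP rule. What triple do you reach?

start (-2,2,-5) = (f(1,0),f(0,1),f(1,1))
replace slot 1: 2·(2+(-5)) − (-2) = -4 → (-4,2,-5)
replace slot 2: 2·((-4)+(-5)) − 2 = -20 → (-4,-20,-5)
replace slot 3: 2·((-4)+(-20)) − (-5) = -43 → (-4,-20,-43)

-4,-20,-43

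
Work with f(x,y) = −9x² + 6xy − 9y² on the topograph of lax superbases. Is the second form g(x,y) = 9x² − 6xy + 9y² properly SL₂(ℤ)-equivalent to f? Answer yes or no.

D₁ = -288, D₂ = -288
f is negative-definite; reduce −f:
−f: flip: (9,-6,9)→(9,6,9)
−f: reduced (well bottom): (9,6,9) with a≤c, −a<b≤a
flip sign back: reduced form of f is (-9,-6,-9)
g: flip: (9,-6,9)→(9,6,9)
g: reduced (well bottom): (9,6,9) with a≤c, −a<b≤a
reduced forms (-9, -6, -9) vs (9, 6, 9) ⇒ inequivalent

no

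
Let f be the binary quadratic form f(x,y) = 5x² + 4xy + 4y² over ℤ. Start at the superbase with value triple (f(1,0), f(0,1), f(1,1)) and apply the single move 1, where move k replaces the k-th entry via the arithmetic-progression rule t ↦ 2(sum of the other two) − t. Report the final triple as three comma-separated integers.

start (5,4,13) = (f(1,0),f(0,1),f(1,1))
replace slot 1: 2·(4+13) − 5 = 29 → (29,4,13)

29,4,13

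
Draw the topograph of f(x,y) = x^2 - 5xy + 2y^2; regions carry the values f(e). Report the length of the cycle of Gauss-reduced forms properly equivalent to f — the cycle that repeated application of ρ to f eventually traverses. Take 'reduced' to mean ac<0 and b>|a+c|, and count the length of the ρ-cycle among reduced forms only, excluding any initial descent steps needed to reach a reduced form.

D = 17, ⌊√D⌋ = 4
descent: ρ → (2,1,-2)  [lands on river]
river: ρ → (-2,3,1)
river: ρ → (1,3,-2)
river: ρ → (-2,1,2)
river: ρ → (2,3,-1)
river: ρ → (-1,3,2)
ρ-cycle length = 6 (tail of 1 descent step not counted)

6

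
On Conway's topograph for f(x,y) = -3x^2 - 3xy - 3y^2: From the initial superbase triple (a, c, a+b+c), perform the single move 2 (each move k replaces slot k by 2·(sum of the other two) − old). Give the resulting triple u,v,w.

start (-3,-3,-9) = (f(1,0),f(0,1),f(1,1))
replace slot 2: 2·((-3)+(-9)) − (-3) = -21 → (-3,-21,-9)

-3,-21,-9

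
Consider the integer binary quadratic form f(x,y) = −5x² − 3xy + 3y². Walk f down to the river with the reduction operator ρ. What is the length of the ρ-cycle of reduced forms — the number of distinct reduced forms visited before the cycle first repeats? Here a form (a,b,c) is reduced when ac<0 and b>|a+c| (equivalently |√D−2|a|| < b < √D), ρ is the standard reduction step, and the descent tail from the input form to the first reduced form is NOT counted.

D = 69, ⌊√D⌋ = 8
descent: ρ → (3,3,-5)  [lands on river]
river: ρ → (-5,7,1)
river: ρ → (1,7,-5)
river: ρ → (-5,3,3)
ρ-cycle length = 4 (tail of 1 descent step not counted)

4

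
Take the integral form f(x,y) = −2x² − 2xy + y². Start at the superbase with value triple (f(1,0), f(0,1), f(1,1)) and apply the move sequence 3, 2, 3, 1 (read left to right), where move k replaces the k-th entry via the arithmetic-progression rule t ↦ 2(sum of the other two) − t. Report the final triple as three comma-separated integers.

start (-2,1,-3) = (f(1,0),f(0,1),f(1,1))
replace slot 3: 2·((-2)+1) − (-3) = 1 → (-2,1,1)
replace slot 2: 2·((-2)+1) − 1 = -3 → (-2,-3,1)
replace slot 3: 2·((-2)+(-3)) − 1 = -11 → (-2,-3,-11)
replace slot 1: 2·((-3)+(-11)) − (-2) = -26 → (-26,-3,-11)

-26,-3,-11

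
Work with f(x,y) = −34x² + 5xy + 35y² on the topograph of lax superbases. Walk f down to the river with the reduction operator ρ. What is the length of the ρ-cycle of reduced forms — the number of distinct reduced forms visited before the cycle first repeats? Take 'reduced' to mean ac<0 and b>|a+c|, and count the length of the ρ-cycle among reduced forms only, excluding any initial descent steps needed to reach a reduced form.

D = 4785, ⌊√D⌋ = 69
river: ρ → (35,65,-4)
river: ρ → (-4,63,51)
river: ρ → (51,39,-16)
river: ρ → (-16,57,24)
river: ρ → (24,39,-34)
river: ρ → (-34,29,29)
river: ρ → (29,29,-34)
river: ρ → (-34,39,24)
river: ρ → (24,57,-16)
river: ρ → (-16,39,51)
river: ρ → (51,63,-4)
river: ρ → (-4,65,35)
river: ρ → (35,5,-34)
river: ρ → (-34,63,6)
river: ρ → (6,69,-1)
river: ρ → (-1,69,6)
river: ρ → (6,63,-34)
river: ρ → (-34,5,35)
ρ-cycle length = 18 (tail of 0 descent steps not counted)

18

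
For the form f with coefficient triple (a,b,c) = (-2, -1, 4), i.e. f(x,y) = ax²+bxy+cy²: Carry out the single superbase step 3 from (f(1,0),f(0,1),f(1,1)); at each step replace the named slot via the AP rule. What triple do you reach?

start (-2,4,1) = (f(1,0),f(0,1),f(1,1))
replace slot 3: 2·((-2)+4) − 1 = 3 → (-2,4,3)

-2,4,3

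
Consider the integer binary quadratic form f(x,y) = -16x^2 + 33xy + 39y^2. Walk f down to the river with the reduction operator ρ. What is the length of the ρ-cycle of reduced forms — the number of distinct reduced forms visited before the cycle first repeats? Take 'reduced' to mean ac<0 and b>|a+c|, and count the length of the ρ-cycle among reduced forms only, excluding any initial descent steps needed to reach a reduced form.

D = 3585, ⌊√D⌋ = 59
river: ρ → (39,45,-10)
river: ρ → (-10,55,14)
river: ρ → (14,57,-6)
river: ρ → (-6,51,41)
river: ρ → (41,31,-16)
river: ρ → (-16,33,39)
ρ-cycle length = 6 (tail of 0 descent steps not counted)

6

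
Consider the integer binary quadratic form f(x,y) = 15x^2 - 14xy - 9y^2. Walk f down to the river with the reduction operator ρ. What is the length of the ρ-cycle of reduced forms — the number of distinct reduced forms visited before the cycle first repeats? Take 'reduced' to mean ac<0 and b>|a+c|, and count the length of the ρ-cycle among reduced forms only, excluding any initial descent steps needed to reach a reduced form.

D = 736, ⌊√D⌋ = 27
descent: ρ → (-9,14,15)  [lands on river]
river: ρ → (15,16,-8)
river: ρ → (-8,16,15)
river: ρ → (15,14,-9)
river: ρ → (-9,22,7)
river: ρ → (7,20,-12)
river: ρ → (-12,4,15)
river: ρ → (15,26,-1)
river: ρ → (-1,26,15)
river: ρ → (15,4,-12)
river: ρ → (-12,20,7)
river: ρ → (7,22,-9)
ρ-cycle length = 12 (tail of 1 descent step not counted)

12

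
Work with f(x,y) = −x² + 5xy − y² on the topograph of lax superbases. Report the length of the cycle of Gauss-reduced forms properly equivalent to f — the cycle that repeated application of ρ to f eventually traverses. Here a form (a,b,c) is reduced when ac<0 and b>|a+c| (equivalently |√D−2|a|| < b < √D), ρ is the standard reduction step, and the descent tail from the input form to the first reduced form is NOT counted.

D = 21, ⌊√D⌋ = 4
descent: ρ → (-1,3,3)  [lands on river]
river: ρ → (3,3,-1)
ρ-cycle length = 2 (tail of 1 descent step not counted)

2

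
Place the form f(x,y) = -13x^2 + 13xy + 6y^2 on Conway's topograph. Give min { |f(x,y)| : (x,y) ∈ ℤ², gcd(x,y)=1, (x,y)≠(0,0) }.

river: ρ → (6,11,-15)
river: ρ → (-15,19,2)
river: ρ → (2,21,-5)
river: ρ → (-5,19,6)
river: ρ → (6,17,-8)
river: ρ → (-8,15,8)
river: ρ → (8,17,-6)
river: ρ → (-6,19,5)
river: ρ → (5,21,-2)
river: ρ → (-2,19,15)
river: ρ → (15,11,-6)
river: ρ → (-6,13,13)
river: ρ → (13,13,-6)
river: ρ → (-6,11,15)
river: ρ → (15,19,-2)
river: ρ → (-2,21,5)
river: ρ → (5,19,-6)
river: ρ → (-6,17,8)
river: ρ → (8,15,-8)
river: ρ → (-8,17,6)
river: ρ → (6,19,-5)
river: ρ → (-5,21,2)
river: ρ → (2,19,-15)
river: ρ → (-15,11,6)
river: ρ → (6,13,-13)
river: ρ → (-13,13,6)
closes: descent 0, river 26
min |a| on river = 2

2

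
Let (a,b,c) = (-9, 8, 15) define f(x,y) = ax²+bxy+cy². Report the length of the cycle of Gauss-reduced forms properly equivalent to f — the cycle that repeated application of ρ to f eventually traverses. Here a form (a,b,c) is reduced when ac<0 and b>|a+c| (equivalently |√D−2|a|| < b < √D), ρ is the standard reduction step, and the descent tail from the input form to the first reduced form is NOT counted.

D = 604, ⌊√D⌋ = 24
river: ρ → (15,22,-2)
river: ρ → (-2,22,15)
river: ρ → (15,8,-9)
river: ρ → (-9,10,14)
river: ρ → (14,18,-5)
river: ρ → (-5,22,6)
river: ρ → (6,14,-17)
river: ρ → (-17,20,3)
river: ρ → (3,22,-10)
river: ρ → (-10,18,7)
river: ρ → (7,24,-1)
river: ρ → (-1,24,7)
river: ρ → (7,18,-10)
river: ρ → (-10,22,3)
river: ρ → (3,20,-17)
river: ρ → (-17,14,6)
river: ρ → (6,22,-5)
river: ρ → (-5,18,14)
river: ρ → (14,10,-9)
river: ρ → (-9,8,15)
ρ-cycle length = 20 (tail of 0 descent steps not counted)

20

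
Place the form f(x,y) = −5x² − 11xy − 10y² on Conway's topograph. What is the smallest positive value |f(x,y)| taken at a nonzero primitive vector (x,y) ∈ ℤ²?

translate: b→1 (≡11 mod 10), so (5,11,10)→(5,1,4)
flip: (5,1,4)→(4,-1,5)
reduced (well bottom): (4,-1,5) with a≤c, −a<b≤a
well minimum |f| = |-4| = 4 (negative-definite)

4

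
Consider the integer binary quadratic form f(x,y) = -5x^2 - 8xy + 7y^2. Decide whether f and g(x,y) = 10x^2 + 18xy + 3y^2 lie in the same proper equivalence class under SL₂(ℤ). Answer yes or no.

D₁ = 204, D₂ = 204
river cycle of f (length 6): (7, 8, -5), (-5, 12, 3), (3, 12, -5), (-5, 8, 7), (7, 6, -6), (-6, 6, 7)
river cycle of g (length 6): (3, 12, -5), (-5, 8, 7), (7, 6, -6), (-6, 6, 7), (7, 8, -5), (-5, 12, 3)
cycles coincide ⇒ equivalent

yes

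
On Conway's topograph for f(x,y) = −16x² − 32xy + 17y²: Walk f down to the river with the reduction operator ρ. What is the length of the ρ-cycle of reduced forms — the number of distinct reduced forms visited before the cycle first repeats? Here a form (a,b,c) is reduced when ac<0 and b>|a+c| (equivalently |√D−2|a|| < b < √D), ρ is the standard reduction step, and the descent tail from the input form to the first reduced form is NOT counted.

D = 2112, ⌊√D⌋ = 45
descent: ρ → (17,32,-16)  [lands on river]
river: ρ → (-16,32,17)
river: ρ → (17,36,-12)
river: ρ → (-12,36,17)
ρ-cycle length = 4 (tail of 1 descent step not counted)

4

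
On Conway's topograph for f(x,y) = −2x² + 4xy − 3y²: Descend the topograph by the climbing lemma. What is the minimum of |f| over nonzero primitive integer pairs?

translate: b→0 (≡-4 mod 4), so (2,-4,3)→(2,0,1)
flip: (2,0,1)→(1,0,2)
reduced (well bottom): (1,0,2) with a≤c, −a<b≤a
well minimum |f| = |-1| = 1 (negative-definite)

1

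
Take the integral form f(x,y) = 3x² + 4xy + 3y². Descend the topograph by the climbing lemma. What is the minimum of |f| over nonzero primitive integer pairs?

translate: b→-2 (≡4 mod 6), so (3,4,3)→(3,-2,2)
flip: (3,-2,2)→(2,2,3)
reduced (well bottom): (2,2,3) with a≤c, −a<b≤a
well minimum = a = 2

2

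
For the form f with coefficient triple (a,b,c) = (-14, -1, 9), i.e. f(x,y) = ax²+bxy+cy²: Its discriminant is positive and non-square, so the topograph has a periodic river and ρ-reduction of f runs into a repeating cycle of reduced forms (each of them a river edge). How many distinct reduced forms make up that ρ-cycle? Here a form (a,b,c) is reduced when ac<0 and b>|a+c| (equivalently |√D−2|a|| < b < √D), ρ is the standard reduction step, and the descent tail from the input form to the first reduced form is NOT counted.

D = 505, ⌊√D⌋ = 22
descent: ρ → (9,19,-4)  [lands on river]
river: ρ → (-4,21,4)
river: ρ → (4,19,-9)
river: ρ → (-9,17,6)
river: ρ → (6,19,-6)
river: ρ → (-6,17,9)
ρ-cycle length = 6 (tail of 1 descent step not counted)

6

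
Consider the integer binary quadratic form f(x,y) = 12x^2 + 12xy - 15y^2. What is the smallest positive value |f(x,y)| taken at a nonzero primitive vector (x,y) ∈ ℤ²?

river: ρ → (-15,18,9)
river: ρ → (9,18,-15)
river: ρ → (-15,12,12)
river: ρ → (12,12,-15)
closes: descent 0, river 4
min |a| on river = 9

9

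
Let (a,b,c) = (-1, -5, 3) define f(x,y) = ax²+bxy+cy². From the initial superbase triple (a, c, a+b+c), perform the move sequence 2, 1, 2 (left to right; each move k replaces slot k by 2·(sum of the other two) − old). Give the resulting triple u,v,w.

start (-1,3,-3) = (f(1,0),f(0,1),f(1,1))
replace slot 2: 2·((-1)+(-3)) − 3 = -11 → (-1,-11,-3)
replace slot 1: 2·((-11)+(-3)) − (-1) = -27 → (-27,-11,-3)
replace slot 2: 2·((-27)+(-3)) − (-11) = -49 → (-27,-49,-3)

-27,-49,-3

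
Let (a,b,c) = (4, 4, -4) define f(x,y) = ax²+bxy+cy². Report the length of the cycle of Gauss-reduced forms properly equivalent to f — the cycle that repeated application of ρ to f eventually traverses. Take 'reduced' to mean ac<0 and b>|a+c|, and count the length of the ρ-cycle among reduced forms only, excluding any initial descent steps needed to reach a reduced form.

D = 80, ⌊√D⌋ = 8
river: ρ → (-4,4,4)
river: ρ → (4,4,-4)
ρ-cycle length = 2 (tail of 0 descent steps not counted)

2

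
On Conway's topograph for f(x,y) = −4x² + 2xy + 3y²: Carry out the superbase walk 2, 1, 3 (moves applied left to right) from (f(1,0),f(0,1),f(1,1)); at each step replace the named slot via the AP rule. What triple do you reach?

start (-4,3,1) = (f(1,0),f(0,1),f(1,1))
replace slot 2: 2·((-4)+1) − 3 = -9 → (-4,-9,1)
replace slot 1: 2·((-9)+1) − (-4) = -12 → (-12,-9,1)
replace slot 3: 2·((-12)+(-9)) − 1 = -43 → (-12,-9,-43)

-12,-9,-43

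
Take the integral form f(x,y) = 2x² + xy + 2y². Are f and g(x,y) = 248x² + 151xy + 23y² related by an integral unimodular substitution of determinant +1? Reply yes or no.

D₁ = -15, D₂ = -15
f: reduced (well bottom): (2,1,2) with a≤c, −a<b≤a
g: flip: (248,151,23)→(23,-151,248)
g: translate: b→-13 (≡-151 mod 46), so (23,-151,248)→(23,-13,2)
g: flip: (23,-13,2)→(2,13,23)
g: translate: b→1 (≡13 mod 4), so (2,13,23)→(2,1,2)
g: reduced (well bottom): (2,1,2) with a≤c, −a<b≤a
reduced forms (2, 1, 2) vs (2, 1, 2) ⇒ equivalent

yes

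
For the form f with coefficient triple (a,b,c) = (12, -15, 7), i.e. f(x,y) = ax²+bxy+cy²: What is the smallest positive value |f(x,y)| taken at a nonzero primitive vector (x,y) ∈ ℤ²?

translate: b→9 (≡-15 mod 24), so (12,-15,7)→(12,9,4)
flip: (12,9,4)→(4,-9,12)
translate: b→-1 (≡-9 mod 8), so (4,-9,12)→(4,-1,7)
reduced (well bottom): (4,-1,7) with a≤c, −a<b≤a
well minimum = a = 4

4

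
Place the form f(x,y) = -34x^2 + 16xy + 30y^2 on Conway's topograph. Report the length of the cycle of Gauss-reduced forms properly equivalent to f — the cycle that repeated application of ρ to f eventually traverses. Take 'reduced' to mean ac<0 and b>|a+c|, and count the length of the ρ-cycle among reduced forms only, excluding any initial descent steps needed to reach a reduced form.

D = 4336, ⌊√D⌋ = 65
river: ρ → (30,44,-20)
river: ρ → (-20,36,38)
river: ρ → (38,40,-18)
river: ρ → (-18,32,46)
river: ρ → (46,60,-4)
river: ρ → (-4,60,46)
river: ρ → (46,32,-18)
river: ρ → (-18,40,38)
river: ρ → (38,36,-20)
river: ρ → (-20,44,30)
river: ρ → (30,16,-34)
river: ρ → (-34,52,12)
river: ρ → (12,44,-50)
river: ρ → (-50,56,6)
river: ρ → (6,64,-10)
river: ρ → (-10,56,30)
river: ρ → (30,64,-2)
river: ρ → (-2,64,30)
river: ρ → (30,56,-10)
river: ρ → (-10,64,6)
river: ρ → (6,56,-50)
river: ρ → (-50,44,12)
river: ρ → (12,52,-34)
river: ρ → (-34,16,30)
ρ-cycle length = 24 (tail of 0 descent steps not counted)

24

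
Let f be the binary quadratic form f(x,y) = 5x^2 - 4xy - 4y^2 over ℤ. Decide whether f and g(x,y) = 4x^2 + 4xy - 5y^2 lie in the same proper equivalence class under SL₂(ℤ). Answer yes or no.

D₁ = 96, D₂ = 96
river cycle of f (length 4): (-4, 4, 5), (5, 6, -3), (-3, 6, 5), (5, 4, -4)
river cycle of g (length 4): (-5, 6, 3), (3, 6, -5), (-5, 4, 4), (4, 4, -5)
cycles differ ⇒ inequivalent

no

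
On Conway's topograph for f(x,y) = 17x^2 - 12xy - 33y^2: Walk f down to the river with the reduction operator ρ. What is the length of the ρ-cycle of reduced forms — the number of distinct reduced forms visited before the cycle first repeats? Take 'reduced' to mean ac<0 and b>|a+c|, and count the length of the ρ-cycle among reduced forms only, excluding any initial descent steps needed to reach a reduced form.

D = 2388, ⌊√D⌋ = 48
descent: ρ → (-33,12,17)
descent: ρ → (17,22,-28)  [lands on river]
river: ρ → (-28,34,11)
river: ρ → (11,32,-31)
river: ρ → (-31,30,12)
river: ρ → (12,42,-13)
river: ρ → (-13,36,21)
river: ρ → (21,48,-1)
river: ρ → (-1,48,21)
river: ρ → (21,36,-13)
river: ρ → (-13,42,12)
river: ρ → (12,30,-31)
river: ρ → (-31,32,11)
river: ρ → (11,34,-28)
river: ρ → (-28,22,17)
river: ρ → (17,46,-4)
river: ρ → (-4,42,39)
river: ρ → (39,36,-7)
river: ρ → (-7,48,3)
river: ρ → (3,48,-7)
river: ρ → (-7,36,39)
river: ρ → (39,42,-4)
river: ρ → (-4,46,17)
ρ-cycle length = 22 (tail of 2 descent steps not counted)

22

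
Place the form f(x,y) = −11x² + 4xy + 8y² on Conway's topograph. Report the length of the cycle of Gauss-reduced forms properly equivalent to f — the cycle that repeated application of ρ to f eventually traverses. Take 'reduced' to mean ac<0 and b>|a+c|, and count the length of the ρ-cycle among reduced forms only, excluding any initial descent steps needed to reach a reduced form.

D = 368, ⌊√D⌋ = 19
river: ρ → (8,12,-7)
river: ρ → (-7,16,4)
river: ρ → (4,16,-7)
river: ρ → (-7,12,8)
river: ρ → (8,4,-11)
river: ρ → (-11,18,1)
river: ρ → (1,18,-11)
river: ρ → (-11,4,8)
ρ-cycle length = 8 (tail of 0 descent steps not counted)

8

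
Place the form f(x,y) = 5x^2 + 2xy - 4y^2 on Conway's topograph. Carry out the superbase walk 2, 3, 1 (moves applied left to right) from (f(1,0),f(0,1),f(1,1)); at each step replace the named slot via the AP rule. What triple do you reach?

start (5,-4,3) = (f(1,0),f(0,1),f(1,1))
replace slot 2: 2·(5+3) − (-4) = 20 → (5,20,3)
replace slot 3: 2·(5+20) − 3 = 47 → (5,20,47)
replace slot 1: 2·(20+47) − 5 = 129 → (129,20,47)

129,20,47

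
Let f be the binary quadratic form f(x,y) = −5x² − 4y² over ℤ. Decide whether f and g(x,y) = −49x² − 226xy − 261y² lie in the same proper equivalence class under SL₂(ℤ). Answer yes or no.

D₁ = -80, D₂ = -80
f is negative-definite; reduce −f:
−f: flip: (5,0,4)→(4,0,5)
−f: reduced (well bottom): (4,0,5) with a≤c, −a<b≤a
flip sign back: reduced form of f is (-4,0,-5)
g is negative-definite; reduce −g:
−g: translate: b→30 (≡226 mod 98), so (49,226,261)→(49,30,5)
−g: flip: (49,30,5)→(5,-30,49)
−g: translate: b→0 (≡-30 mod 10), so (5,-30,49)→(5,0,4)
−g: flip: (5,0,4)→(4,0,5)
−g: reduced (well bottom): (4,0,5) with a≤c, −a<b≤a
flip sign back: reduced form of g is (-4,0,-5)
reduced forms (-4, 0, -5) vs (-4, 0, -5) ⇒ equivalent

yes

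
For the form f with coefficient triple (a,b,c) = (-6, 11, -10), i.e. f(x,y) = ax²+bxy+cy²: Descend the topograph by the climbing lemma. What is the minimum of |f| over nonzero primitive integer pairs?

translate: b→1 (≡-11 mod 12), so (6,-11,10)→(6,1,5)
flip: (6,1,5)→(5,-1,6)
reduced (well bottom): (5,-1,6) with a≤c, −a<b≤a
well minimum |f| = |-5| = 5 (negative-definite)

5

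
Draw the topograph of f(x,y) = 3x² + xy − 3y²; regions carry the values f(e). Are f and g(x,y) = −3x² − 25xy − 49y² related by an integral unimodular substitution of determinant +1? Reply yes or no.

D₁ = 37, D₂ = 37
river cycle of f (length 6): (-3, 5, 1), (1, 5, -3), (-3, 1, 3), (3, 5, -1), (-1, 5, 3), (3, 1, -3)
river cycle of g (length 6): (-3, 5, 1), (1, 5, -3), (-3, 1, 3), (3, 5, -1), (-1, 5, 3), (3, 1, -3)
cycles coincide ⇒ equivalent

yes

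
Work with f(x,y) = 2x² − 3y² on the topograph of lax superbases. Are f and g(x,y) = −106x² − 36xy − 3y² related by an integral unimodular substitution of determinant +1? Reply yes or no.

D₁ = 24, D₂ = 24
river cycle of f (length 2): (2, 4, -1), (-1, 4, 2)
river cycle of g (length 2): (2, 4, -1), (-1, 4, 2)
cycles coincide ⇒ equivalent

yes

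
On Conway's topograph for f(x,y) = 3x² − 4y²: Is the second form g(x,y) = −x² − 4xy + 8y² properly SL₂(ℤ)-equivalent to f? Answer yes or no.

D₁ = 48, D₂ = 48
river cycle of f (length 2): (3, 6, -1), (-1, 6, 3)
river cycle of g (length 2): (-1, 6, 3), (3, 6, -1)
cycles coincide ⇒ equivalent

yes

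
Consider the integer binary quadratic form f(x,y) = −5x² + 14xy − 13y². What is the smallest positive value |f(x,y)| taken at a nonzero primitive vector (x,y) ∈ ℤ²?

translate: b→-4 (≡-14 mod 10), so (5,-14,13)→(5,-4,4)
flip: (5,-4,4)→(4,4,5)
reduced (well bottom): (4,4,5) with a≤c, −a<b≤a
well minimum |f| = |-4| = 4 (negative-definite)

4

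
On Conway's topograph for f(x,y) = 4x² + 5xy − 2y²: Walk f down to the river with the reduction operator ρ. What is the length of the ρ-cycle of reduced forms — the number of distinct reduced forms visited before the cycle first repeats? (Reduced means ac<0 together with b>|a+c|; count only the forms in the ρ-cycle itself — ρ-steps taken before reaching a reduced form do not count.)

D = 57, ⌊√D⌋ = 7
river: ρ → (-2,7,1)
river: ρ → (1,7,-2)
river: ρ → (-2,5,4)
river: ρ → (4,3,-3)
river: ρ → (-3,3,4)
river: ρ → (4,5,-2)
ρ-cycle length = 6 (tail of 0 descent steps not counted)

6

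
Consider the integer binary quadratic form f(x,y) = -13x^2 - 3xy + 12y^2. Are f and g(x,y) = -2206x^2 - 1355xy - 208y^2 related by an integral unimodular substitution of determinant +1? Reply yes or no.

D₁ = 633, D₂ = 633
river cycle of f (length 18): (12, 3, -13), (-13, 23, 2), (2, 25, -1), (-1, 25, 2), (2, 23, -13), (-13, 3, 12), (12, 21, -4), (-4, 19, 17), (17, 15, -6), (-6, 21, 8), … (8 more)
river cycle of g (length 18): (-13, 23, 2), (2, 25, -1), (-1, 25, 2), (2, 23, -13), (-13, 3, 12), (12, 21, -4), (-4, 19, 17), (17, 15, -6), (-6, 21, 8), (8, 11, -16), … (8 more)
cycles coincide ⇒ equivalent

yes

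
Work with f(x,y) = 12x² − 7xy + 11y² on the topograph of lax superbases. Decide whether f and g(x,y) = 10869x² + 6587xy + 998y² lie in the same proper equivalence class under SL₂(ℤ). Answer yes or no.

D₁ = -479, D₂ = -479
f: flip: (12,-7,11)→(11,7,12)
f: reduced (well bottom): (11,7,12) with a≤c, −a<b≤a
g: flip: (10869,6587,998)→(998,-6587,10869)
g: translate: b→-599 (≡-6587 mod 1996), so (998,-6587,10869)→(998,-599,90)
g: flip: (998,-599,90)→(90,599,998)
g: translate: b→59 (≡599 mod 180), so (90,599,998)→(90,59,11)
g: flip: (90,59,11)→(11,-59,90)
g: translate: b→7 (≡-59 mod 22), so (11,-59,90)→(11,7,12)
g: reduced (well bottom): (11,7,12) with a≤c, −a<b≤a
reduced forms (11, 7, 12) vs (11, 7, 12) ⇒ equivalent

yes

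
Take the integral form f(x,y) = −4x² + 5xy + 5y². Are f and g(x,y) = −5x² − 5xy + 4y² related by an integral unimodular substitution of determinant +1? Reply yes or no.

D₁ = 105, D₂ = 105
river cycle of f (length 6): (5, 5, -4), (-4, 3, 6), (6, 9, -1), (-1, 9, 6), (6, 3, -4), (-4, 5, 5)
river cycle of g (length 6): (4, 5, -5), (-5, 5, 4), (4, 3, -6), (-6, 9, 1), (1, 9, -6), (-6, 3, 4)
cycles differ ⇒ inequivalent

no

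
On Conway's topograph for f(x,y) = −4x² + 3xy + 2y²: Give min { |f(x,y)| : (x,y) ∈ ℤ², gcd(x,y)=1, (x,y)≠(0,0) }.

river: ρ → (2,5,-2)
river: ρ → (-2,3,4)
river: ρ → (4,5,-1)
river: ρ → (-1,5,4)
river: ρ → (4,3,-2)
river: ρ → (-2,5,2)
river: ρ → (2,3,-4)
river: ρ → (-4,5,1)
river: ρ → (1,5,-4)
river: ρ → (-4,3,2)
closes: descent 0, river 10
min |a| on river = 1

1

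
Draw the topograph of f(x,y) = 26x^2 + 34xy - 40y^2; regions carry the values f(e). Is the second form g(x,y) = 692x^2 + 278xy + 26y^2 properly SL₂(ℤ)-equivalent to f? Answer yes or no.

D₁ = 5316, D₂ = 5316
river cycle of f (length 40): (-40, 46, 20), (20, 34, -52), (-52, 70, 2), (2, 70, -52), (-52, 34, 20), (20, 46, -40), (-40, 34, 26), (26, 70, -4), (-4, 66, 60), (60, 54, -10), … (30 more)
river cycle of g (length 40): (26, 34, -40), (-40, 46, 20), (20, 34, -52), (-52, 70, 2), (2, 70, -52), (-52, 34, 20), (20, 46, -40), (-40, 34, 26), (26, 70, -4), (-4, 66, 60), … (30 more)
cycles coincide ⇒ equivalent

yes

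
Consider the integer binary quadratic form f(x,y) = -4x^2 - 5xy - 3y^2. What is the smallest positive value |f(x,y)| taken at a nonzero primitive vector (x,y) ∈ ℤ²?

translate: b→-3 (≡5 mod 8), so (4,5,3)→(4,-3,2)
flip: (4,-3,2)→(2,3,4)
translate: b→-1 (≡3 mod 4), so (2,3,4)→(2,-1,3)
reduced (well bottom): (2,-1,3) with a≤c, −a<b≤a
well minimum |f| = |-2| = 2 (negative-definite)

2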